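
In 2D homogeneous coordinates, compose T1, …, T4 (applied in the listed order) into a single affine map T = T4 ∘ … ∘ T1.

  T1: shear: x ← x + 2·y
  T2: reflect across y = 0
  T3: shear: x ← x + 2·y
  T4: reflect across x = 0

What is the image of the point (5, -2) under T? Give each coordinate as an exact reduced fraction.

T(p) = (-5, 2)

T1 shear: x ← x + 2·y: (5, -2) → (1, -2)
T2 reflect across y = 0: (1, -2) → (1, 2)
T3 shear: x ← x + 2·y: (1, 2) → (5, 2)
T4 reflect across x = 0: (5, 2) → (-5, 2)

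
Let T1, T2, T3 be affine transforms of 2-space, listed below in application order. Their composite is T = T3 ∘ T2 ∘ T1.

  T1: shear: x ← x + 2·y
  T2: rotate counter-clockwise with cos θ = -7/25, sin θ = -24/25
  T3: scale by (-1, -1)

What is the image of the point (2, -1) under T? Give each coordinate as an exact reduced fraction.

T1 shear: x ← x + 2·y: (2, -1) → (0, -1)
T2 rotate counter-clockwise with cos θ = -7/25, sin θ = -24/25: (0, -1) → (-24/25, 7/25)
T3 scale by (-1, -1): (-24/25, 7/25) → (24/25, -7/25)

T(p) = (24/25, -7/25)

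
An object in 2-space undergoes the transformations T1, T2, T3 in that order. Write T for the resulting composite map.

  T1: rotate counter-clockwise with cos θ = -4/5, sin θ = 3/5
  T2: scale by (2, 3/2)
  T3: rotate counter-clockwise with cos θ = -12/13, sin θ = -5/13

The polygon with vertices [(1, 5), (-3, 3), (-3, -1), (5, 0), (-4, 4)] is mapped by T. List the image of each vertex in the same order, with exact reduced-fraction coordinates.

image vertices: (657/130, 496/65), (-459/130, 348/65), (-159/26, -12/13), (237/26, -14/13), (-306/65, 464/65)

T1 rotate counter-clockwise with cos θ = -4/5, sin θ = 3/5: (1, 5) → (-19/5, -17/5); (-3, 3) → (3/5, -21/5); (-3, -1) → (3, -1); (5, 0) → (-4, 3); (-4, 4) → (4/5, -28/5)
T2 scale by (2, 3/2): (-19/5, -17/5) → (-38/5, -51/10); (3/5, -21/5) → (6/5, -63/10); (3, -1) → (6, -3/2); (-4, 3) → (-8, 9/2); (4/5, -28/5) → (8/5, -42/5)
T3 rotate counter-clockwise with cos θ = -12/13, sin θ = -5/13: (-38/5, -51/10) → (657/130, 496/65); (6/5, -63/10) → (-459/130, 348/65); (6, -3/2) → (-159/26, -12/13); (-8, 9/2) → (237/26, -14/13); (8/5, -42/5) → (-306/65, 464/65)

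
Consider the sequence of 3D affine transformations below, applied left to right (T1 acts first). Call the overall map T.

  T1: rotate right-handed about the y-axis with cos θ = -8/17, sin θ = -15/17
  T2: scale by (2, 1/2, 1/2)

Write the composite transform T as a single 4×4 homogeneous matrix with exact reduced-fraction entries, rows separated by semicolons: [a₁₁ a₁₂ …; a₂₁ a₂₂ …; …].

T = [-16/17 0 -30/17 0; 0 1/2 0 0; 15/34 0 -4/17 0; 0 0 0 1]

T1 = [-8/17 0 -15/17 0; 0 1 0 0; 15/17 0 -8/17 0; 0 0 0 1]
T2·T1 = [-16/17 0 -30/17 0; 0 1/2 0 0; 15/34 0 -4/17 0; 0 0 0 1]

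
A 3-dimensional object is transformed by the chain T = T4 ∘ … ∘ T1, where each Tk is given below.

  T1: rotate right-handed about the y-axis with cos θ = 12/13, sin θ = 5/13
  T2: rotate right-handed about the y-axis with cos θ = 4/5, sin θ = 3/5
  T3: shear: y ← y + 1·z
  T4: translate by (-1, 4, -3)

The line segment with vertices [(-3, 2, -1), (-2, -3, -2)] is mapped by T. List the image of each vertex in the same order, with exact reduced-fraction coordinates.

image vertices: (-44/13, 105/13, -12/13), (-243/65, 111/65, -149/65)

T1 rotate right-handed about the y-axis with cos θ = 12/13, sin θ = 5/13: (-3, 2, -1) → (-41/13, 2, 3/13); (-2, -3, -2) → (-34/13, -3, -14/13)
T2 rotate right-handed about the y-axis with cos θ = 4/5, sin θ = 3/5: (-41/13, 2, 3/13) → (-31/13, 2, 27/13); (-34/13, -3, -14/13) → (-178/65, -3, 46/65)
T3 shear: y ← y + 1·z: (-31/13, 2, 27/13) → (-31/13, 53/13, 27/13); (-178/65, -3, 46/65) → (-178/65, -149/65, 46/65)
T4 translate by (-1, 4, -3): (-31/13, 53/13, 27/13) → (-44/13, 105/13, -12/13); (-178/65, -149/65, 46/65) → (-243/65, 111/65, -149/65)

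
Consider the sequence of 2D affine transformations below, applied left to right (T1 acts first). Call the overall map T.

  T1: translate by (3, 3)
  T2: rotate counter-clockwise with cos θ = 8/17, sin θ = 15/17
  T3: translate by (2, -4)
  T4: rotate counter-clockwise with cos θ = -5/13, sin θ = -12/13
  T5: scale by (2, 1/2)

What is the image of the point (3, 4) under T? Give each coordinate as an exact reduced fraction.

T(p) = (2102/221, -57/221)

T1 translate by (3, 3): (3, 4) → (6, 7)
T2 rotate counter-clockwise with cos θ = 8/17, sin θ = 15/17: (6, 7) → (-57/17, 146/17)
T3 translate by (2, -4): (-57/17, 146/17) → (-23/17, 78/17)
T4 rotate counter-clockwise with cos θ = -5/13, sin θ = -12/13: (-23/17, 78/17) → (1051/221, -114/221)
T5 scale by (2, 1/2): (1051/221, -114/221) → (2102/221, -57/221)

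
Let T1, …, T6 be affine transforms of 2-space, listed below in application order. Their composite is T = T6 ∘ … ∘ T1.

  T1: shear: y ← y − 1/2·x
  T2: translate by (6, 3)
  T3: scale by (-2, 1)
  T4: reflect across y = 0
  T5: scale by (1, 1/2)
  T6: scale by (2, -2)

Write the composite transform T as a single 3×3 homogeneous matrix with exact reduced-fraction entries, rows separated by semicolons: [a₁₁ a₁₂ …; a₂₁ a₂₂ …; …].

T1 = [1 0 0; -1/2 1 0; 0 0 1]
T2·T1 = [1 0 6; -1/2 1 3; 0 0 1]
T3·…·T1 = [-2 0 -12; -1/2 1 3; 0 0 1]
T4·…·T1 = [-2 0 -12; 1/2 -1 -3; 0 0 1]
T5·…·T1 = [-2 0 -12; 1/4 -1/2 -3/2; 0 0 1]
T6·…·T1 = [-4 0 -24; -1/2 1 3; 0 0 1]

T = [-4 0 -24; -1/2 1 3; 0 0 1]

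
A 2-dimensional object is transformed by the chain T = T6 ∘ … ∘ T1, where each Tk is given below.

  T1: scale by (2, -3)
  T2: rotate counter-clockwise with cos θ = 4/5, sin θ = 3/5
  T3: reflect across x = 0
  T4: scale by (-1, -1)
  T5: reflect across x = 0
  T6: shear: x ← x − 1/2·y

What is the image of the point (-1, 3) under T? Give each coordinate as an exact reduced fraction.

T1 scale by (2, -3): (-1, 3) → (-2, -9)
T2 rotate counter-clockwise with cos θ = 4/5, sin θ = 3/5: (-2, -9) → (19/5, -42/5)
T3 reflect across x = 0: (19/5, -42/5) → (-19/5, -42/5)
T4 scale by (-1, -1): (-19/5, -42/5) → (19/5, 42/5)
T5 reflect across x = 0: (19/5, 42/5) → (-19/5, 42/5)
T6 shear: x ← x − 1/2·y: (-19/5, 42/5) → (-8, 42/5)

T(p) = (-8, 42/5)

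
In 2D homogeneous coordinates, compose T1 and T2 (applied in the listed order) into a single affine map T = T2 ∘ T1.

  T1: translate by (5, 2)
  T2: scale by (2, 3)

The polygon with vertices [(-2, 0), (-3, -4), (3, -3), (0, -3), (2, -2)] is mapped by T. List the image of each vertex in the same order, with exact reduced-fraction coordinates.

image vertices: (6, 6), (4, -6), (16, -3), (10, -3), (14, 0)

T1 translate by (5, 2): (-2, 0) → (3, 2); (-3, -4) → (2, -2); (3, -3) → (8, -1); (0, -3) → (5, -1); (2, -2) → (7, 0)
T2 scale by (2, 3): (3, 2) → (6, 6); (2, -2) → (4, -6); (8, -1) → (16, -3); (5, -1) → (10, -3); (7, 0) → (14, 0)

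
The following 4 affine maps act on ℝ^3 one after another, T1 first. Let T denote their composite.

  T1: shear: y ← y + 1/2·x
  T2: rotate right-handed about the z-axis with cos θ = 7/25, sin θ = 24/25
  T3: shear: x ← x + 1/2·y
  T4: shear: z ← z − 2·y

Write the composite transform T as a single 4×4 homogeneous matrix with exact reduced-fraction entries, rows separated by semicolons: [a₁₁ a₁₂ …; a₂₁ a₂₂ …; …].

T = [7/20 -41/50 0 0; 11/10 7/25 0 0; -11/5 -14/25 1 0; 0 0 0 1]

T1 = [1 0 0 0; 1/2 1 0 0; 0 0 1 0; 0 0 0 1]
T2·T1 = [-1/5 -24/25 0 0; 11/10 7/25 0 0; 0 0 1 0; 0 0 0 1]
T3·…·T1 = [7/20 -41/50 0 0; 11/10 7/25 0 0; 0 0 1 0; 0 0 0 1]
T4·…·T1 = [7/20 -41/50 0 0; 11/10 7/25 0 0; -11/5 -14/25 1 0; 0 0 0 1]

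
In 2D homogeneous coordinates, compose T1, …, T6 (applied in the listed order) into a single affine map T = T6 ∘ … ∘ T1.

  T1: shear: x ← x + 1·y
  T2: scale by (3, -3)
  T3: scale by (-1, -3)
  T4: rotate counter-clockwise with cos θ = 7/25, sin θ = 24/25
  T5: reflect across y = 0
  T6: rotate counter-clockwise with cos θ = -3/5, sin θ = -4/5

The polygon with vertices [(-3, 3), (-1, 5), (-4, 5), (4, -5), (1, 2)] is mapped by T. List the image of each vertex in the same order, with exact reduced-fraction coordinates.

image vertices: (1188/125, 3159/125), (3384/125, 4737/125), (2331/125, 5133/125), (-2331/125, -5133/125), (369/25, 342/25)

T1 shear: x ← x + 1·y: (-3, 3) → (0, 3); (-1, 5) → (4, 5); (-4, 5) → (1, 5); (4, -5) → (-1, -5); (1, 2) → (3, 2)
T2 scale by (3, -3): (0, 3) → (0, -9); (4, 5) → (12, -15); (1, 5) → (3, -15); (-1, -5) → (-3, 15); (3, 2) → (9, -6)
T3 scale by (-1, -3): (0, -9) → (0, 27); (12, -15) → (-12, 45); (3, -15) → (-3, 45); (-3, 15) → (3, -45); (9, -6) → (-9, 18)
T4 rotate counter-clockwise with cos θ = 7/25, sin θ = 24/25: (0, 27) → (-648/25, 189/25); (-12, 45) → (-1164/25, 27/25); (-3, 45) → (-1101/25, 243/25); (3, -45) → (1101/25, -243/25); (-9, 18) → (-99/5, -18/5)
T5 reflect across y = 0: (-648/25, 189/25) → (-648/25, -189/25); (-1164/25, 27/25) → (-1164/25, -27/25); (-1101/25, 243/25) → (-1101/25, -243/25); (1101/25, -243/25) → (1101/25, 243/25); (-99/5, -18/5) → (-99/5, 18/5)
T6 rotate counter-clockwise with cos θ = -3/5, sin θ = -4/5: (-648/25, -189/25) → (1188/125, 3159/125); (-1164/25, -27/25) → (3384/125, 4737/125); (-1101/25, -243/25) → (2331/125, 5133/125); (1101/25, 243/25) → (-2331/125, -5133/125); (-99/5, 18/5) → (369/25, 342/25)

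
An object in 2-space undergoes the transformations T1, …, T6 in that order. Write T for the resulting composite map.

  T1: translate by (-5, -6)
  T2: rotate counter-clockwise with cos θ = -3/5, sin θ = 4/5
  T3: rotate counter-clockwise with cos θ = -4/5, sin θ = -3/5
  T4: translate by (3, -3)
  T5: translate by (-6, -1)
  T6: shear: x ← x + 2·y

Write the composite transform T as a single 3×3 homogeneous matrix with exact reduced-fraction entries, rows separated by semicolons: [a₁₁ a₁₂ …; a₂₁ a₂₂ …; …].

T = [2/5 11/5 -131/5; -7/25 24/25 -209/25; 0 0 1]

T1 = [1 0 -5; 0 1 -6; 0 0 1]
T2·T1 = [-3/5 -4/5 39/5; 4/5 -3/5 -2/5; 0 0 1]
T3·…·T1 = [24/25 7/25 -162/25; -7/25 24/25 -109/25; 0 0 1]
T4·…·T1 = [24/25 7/25 -87/25; -7/25 24/25 -184/25; 0 0 1]
T5·…·T1 = [24/25 7/25 -237/25; -7/25 24/25 -209/25; 0 0 1]
T6·…·T1 = [2/5 11/5 -131/5; -7/25 24/25 -209/25; 0 0 1]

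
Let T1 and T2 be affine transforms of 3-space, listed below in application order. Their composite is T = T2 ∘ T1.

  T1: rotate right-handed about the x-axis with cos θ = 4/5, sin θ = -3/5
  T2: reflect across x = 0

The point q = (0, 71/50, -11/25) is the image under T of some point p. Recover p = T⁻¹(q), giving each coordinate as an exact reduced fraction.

T1 = [1 0 0 0; 0 4/5 3/5 0; 0 -3/5 4/5 0; 0 0 0 1]
T2·T1 = [-1 0 0 0; 0 4/5 3/5 0; 0 -3/5 4/5 0; 0 0 0 1]
det M = -1; M⁻¹ = [-1 0 0 0; 0 4/5 -3/5 0; 0 3/5 4/5 0; 0 0 0 1]
M⁻¹ · (0, 71/50, -11/25)ᵀ = (0, 7/5, 1/2)ᵀ

p = (0, 7/5, 1/2)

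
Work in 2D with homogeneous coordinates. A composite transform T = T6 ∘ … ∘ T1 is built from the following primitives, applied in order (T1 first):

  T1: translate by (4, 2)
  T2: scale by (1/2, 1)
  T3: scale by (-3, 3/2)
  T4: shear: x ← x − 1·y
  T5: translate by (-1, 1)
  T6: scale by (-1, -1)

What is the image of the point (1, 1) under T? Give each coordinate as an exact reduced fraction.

T1 translate by (4, 2): (1, 1) → (5, 3)
T2 scale by (1/2, 1): (5, 3) → (5/2, 3)
T3 scale by (-3, 3/2): (5/2, 3) → (-15/2, 9/2)
T4 shear: x ← x − 1·y: (-15/2, 9/2) → (-12, 9/2)
T5 translate by (-1, 1): (-12, 9/2) → (-13, 11/2)
T6 scale by (-1, -1): (-13, 11/2) → (13, -11/2)

T(p) = (13, -11/2)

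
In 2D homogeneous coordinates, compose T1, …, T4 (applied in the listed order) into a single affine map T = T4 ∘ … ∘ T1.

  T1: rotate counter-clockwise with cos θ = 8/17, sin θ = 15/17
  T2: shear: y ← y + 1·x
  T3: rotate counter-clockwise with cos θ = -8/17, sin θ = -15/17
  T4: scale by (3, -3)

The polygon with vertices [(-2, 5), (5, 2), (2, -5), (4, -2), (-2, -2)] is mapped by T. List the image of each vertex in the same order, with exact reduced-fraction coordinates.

image vertices: (-1461/289, -6039/289), (4305/289, 2874/289), (1461/289, 6039/289), (3282/289, 5334/289), (-1776/289, -138/289)

T1 rotate counter-clockwise with cos θ = 8/17, sin θ = 15/17: (-2, 5) → (-91/17, 10/17); (5, 2) → (10/17, 91/17); (2, -5) → (91/17, -10/17); (4, -2) → (62/17, 44/17); (-2, -2) → (14/17, -46/17)
T2 shear: y ← y + 1·x: (-91/17, 10/17) → (-91/17, -81/17); (10/17, 91/17) → (10/17, 101/17); (91/17, -10/17) → (91/17, 81/17); (62/17, 44/17) → (62/17, 106/17); (14/17, -46/17) → (14/17, -32/17)
T3 rotate counter-clockwise with cos θ = -8/17, sin θ = -15/17: (-91/17, -81/17) → (-487/289, 2013/289); (10/17, 101/17) → (1435/289, -958/289); (91/17, 81/17) → (487/289, -2013/289); (62/17, 106/17) → (1094/289, -1778/289); (14/17, -32/17) → (-592/289, 46/289)
T4 scale by (3, -3): (-487/289, 2013/289) → (-1461/289, -6039/289); (1435/289, -958/289) → (4305/289, 2874/289); (487/289, -2013/289) → (1461/289, 6039/289); (1094/289, -1778/289) → (3282/289, 5334/289); (-592/289, 46/289) → (-1776/289, -138/289)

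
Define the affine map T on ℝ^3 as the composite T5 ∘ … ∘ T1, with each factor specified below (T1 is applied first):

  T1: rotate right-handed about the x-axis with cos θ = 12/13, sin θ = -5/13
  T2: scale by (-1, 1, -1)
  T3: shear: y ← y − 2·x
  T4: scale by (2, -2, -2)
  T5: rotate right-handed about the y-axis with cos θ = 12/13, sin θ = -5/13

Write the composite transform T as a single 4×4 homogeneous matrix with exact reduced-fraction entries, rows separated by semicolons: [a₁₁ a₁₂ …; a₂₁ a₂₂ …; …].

T = [-24/13 50/169 -120/169 0; -4 -24/13 -10/13 0; -10/13 -120/169 288/169 0; 0 0 0 1]

T1 = [1 0 0 0; 0 12/13 5/13 0; 0 -5/13 12/13 0; 0 0 0 1]
T2·T1 = [-1 0 0 0; 0 12/13 5/13 0; 0 5/13 -12/13 0; 0 0 0 1]
T3·…·T1 = [-1 0 0 0; 2 12/13 5/13 0; 0 5/13 -12/13 0; 0 0 0 1]
T4·…·T1 = [-2 0 0 0; -4 -24/13 -10/13 0; 0 -10/13 24/13 0; 0 0 0 1]
T5·…·T1 = [-24/13 50/169 -120/169 0; -4 -24/13 -10/13 0; -10/13 -120/169 288/169 0; 0 0 0 1]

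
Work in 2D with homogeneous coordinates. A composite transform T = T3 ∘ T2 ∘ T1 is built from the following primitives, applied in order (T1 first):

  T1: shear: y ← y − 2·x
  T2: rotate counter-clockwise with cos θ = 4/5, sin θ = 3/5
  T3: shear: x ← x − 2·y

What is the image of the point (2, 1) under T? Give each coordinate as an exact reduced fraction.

T1 shear: y ← y − 2·x: (2, 1) → (2, -3)
T2 rotate counter-clockwise with cos θ = 4/5, sin θ = 3/5: (2, -3) → (17/5, -6/5)
T3 shear: x ← x − 2·y: (17/5, -6/5) → (29/5, -6/5)

T(p) = (29/5, -6/5)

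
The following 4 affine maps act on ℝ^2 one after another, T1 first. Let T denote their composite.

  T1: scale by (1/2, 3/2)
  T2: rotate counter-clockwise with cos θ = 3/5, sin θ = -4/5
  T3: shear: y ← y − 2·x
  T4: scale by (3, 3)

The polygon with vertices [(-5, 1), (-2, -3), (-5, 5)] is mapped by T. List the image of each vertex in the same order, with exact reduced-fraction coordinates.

image vertices: (-9/10, 21/2), (-63/5, 39/2), (27/2, -15/2)

T1 scale by (1/2, 3/2): (-5, 1) → (-5/2, 3/2); (-2, -3) → (-1, -9/2); (-5, 5) → (-5/2, 15/2)
T2 rotate counter-clockwise with cos θ = 3/5, sin θ = -4/5: (-5/2, 3/2) → (-3/10, 29/10); (-1, -9/2) → (-21/5, -19/10); (-5/2, 15/2) → (9/2, 13/2)
T3 shear: y ← y − 2·x: (-3/10, 29/10) → (-3/10, 7/2); (-21/5, -19/10) → (-21/5, 13/2); (9/2, 13/2) → (9/2, -5/2)
T4 scale by (3, 3): (-3/10, 7/2) → (-9/10, 21/2); (-21/5, 13/2) → (-63/5, 39/2); (9/2, -5/2) → (27/2, -15/2)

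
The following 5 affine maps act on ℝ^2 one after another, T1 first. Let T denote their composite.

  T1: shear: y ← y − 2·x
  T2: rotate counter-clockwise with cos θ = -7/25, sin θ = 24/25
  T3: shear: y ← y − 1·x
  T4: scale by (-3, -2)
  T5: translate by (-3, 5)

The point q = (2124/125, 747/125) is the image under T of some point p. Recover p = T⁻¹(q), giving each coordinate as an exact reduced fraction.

T1 = [1 0 0; -2 1 0; 0 0 1]
T2·T1 = [41/25 -24/25 0; 38/25 -7/25 0; 0 0 1]
T3·…·T1 = [41/25 -24/25 0; -3/25 17/25 0; 0 0 1]
T4·…·T1 = [-123/25 72/25 0; 6/25 -34/25 0; 0 0 1]
T5·…·T1 = [-123/25 72/25 -3; 6/25 -34/25 5; 0 0 1]
det M = 6; M⁻¹ = [-17/75 -12/25 43/25; -1/25 -41/50 199/50; 0 0 1]
M⁻¹ · (2124/125, 747/125)ᵀ = (-5, -8/5)ᵀ

p = (-5, -8/5)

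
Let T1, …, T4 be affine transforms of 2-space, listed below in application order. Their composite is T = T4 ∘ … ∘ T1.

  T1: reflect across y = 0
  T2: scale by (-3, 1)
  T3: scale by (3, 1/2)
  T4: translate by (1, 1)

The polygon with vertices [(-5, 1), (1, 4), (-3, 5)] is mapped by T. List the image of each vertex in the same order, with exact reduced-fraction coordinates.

image vertices: (46, 1/2), (-8, -1), (28, -3/2)

T1 reflect across y = 0: (-5, 1) → (-5, -1); (1, 4) → (1, -4); (-3, 5) → (-3, -5)
T2 scale by (-3, 1): (-5, -1) → (15, -1); (1, -4) → (-3, -4); (-3, -5) → (9, -5)
T3 scale by (3, 1/2): (15, -1) → (45, -1/2); (-3, -4) → (-9, -2); (9, -5) → (27, -5/2)
T4 translate by (1, 1): (45, -1/2) → (46, 1/2); (-9, -2) → (-8, -1); (27, -5/2) → (28, -3/2)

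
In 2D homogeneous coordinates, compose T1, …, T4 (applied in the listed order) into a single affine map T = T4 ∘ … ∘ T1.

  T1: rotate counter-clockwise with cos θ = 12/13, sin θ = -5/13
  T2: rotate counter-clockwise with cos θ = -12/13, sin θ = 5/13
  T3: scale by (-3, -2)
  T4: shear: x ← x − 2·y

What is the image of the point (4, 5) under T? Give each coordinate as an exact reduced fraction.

T(p) = (2768/169, 230/169)

T1 rotate counter-clockwise with cos θ = 12/13, sin θ = -5/13: (4, 5) → (73/13, 40/13)
T2 rotate counter-clockwise with cos θ = -12/13, sin θ = 5/13: (73/13, 40/13) → (-1076/169, -115/169)
T3 scale by (-3, -2): (-1076/169, -115/169) → (3228/169, 230/169)
T4 shear: x ← x − 2·y: (3228/169, 230/169) → (2768/169, 230/169)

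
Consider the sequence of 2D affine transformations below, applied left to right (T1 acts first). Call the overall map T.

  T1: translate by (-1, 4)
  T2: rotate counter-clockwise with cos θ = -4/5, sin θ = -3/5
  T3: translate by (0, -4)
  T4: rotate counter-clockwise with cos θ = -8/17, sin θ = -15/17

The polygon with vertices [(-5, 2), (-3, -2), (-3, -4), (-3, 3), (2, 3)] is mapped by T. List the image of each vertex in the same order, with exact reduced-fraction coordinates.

image vertices: (-726/85, -422/85), (-416/85, -202/85), (-248/85, -176/85), (-836/85, -267/85), (-53/5, 9/5)

T1 translate by (-1, 4): (-5, 2) → (-6, 6); (-3, -2) → (-4, 2); (-3, -4) → (-4, 0); (-3, 3) → (-4, 7); (2, 3) → (1, 7)
T2 rotate counter-clockwise with cos θ = -4/5, sin θ = -3/5: (-6, 6) → (42/5, -6/5); (-4, 2) → (22/5, 4/5); (-4, 0) → (16/5, 12/5); (-4, 7) → (37/5, -16/5); (1, 7) → (17/5, -31/5)
T3 translate by (0, -4): (42/5, -6/5) → (42/5, -26/5); (22/5, 4/5) → (22/5, -16/5); (16/5, 12/5) → (16/5, -8/5); (37/5, -16/5) → (37/5, -36/5); (17/5, -31/5) → (17/5, -51/5)
T4 rotate counter-clockwise with cos θ = -8/17, sin θ = -15/17: (42/5, -26/5) → (-726/85, -422/85); (22/5, -16/5) → (-416/85, -202/85); (16/5, -8/5) → (-248/85, -176/85); (37/5, -36/5) → (-836/85, -267/85); (17/5, -51/5) → (-53/5, 9/5)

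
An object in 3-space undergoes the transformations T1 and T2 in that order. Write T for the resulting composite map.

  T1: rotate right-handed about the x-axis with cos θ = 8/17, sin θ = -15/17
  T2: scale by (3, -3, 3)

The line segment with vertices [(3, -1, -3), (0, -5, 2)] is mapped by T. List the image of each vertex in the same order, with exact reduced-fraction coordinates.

T1 rotate right-handed about the x-axis with cos θ = 8/17, sin θ = -15/17: (3, -1, -3) → (3, -53/17, -9/17); (0, -5, 2) → (0, -10/17, 91/17)
T2 scale by (3, -3, 3): (3, -53/17, -9/17) → (9, 159/17, -27/17); (0, -10/17, 91/17) → (0, 30/17, 273/17)

image vertices: (9, 159/17, -27/17), (0, 30/17, 273/17)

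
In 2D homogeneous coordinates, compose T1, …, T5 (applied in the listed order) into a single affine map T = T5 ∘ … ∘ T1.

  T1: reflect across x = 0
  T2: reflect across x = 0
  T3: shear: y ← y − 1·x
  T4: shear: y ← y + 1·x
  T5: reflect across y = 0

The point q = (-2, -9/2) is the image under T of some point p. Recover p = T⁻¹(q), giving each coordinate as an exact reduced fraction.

T1 = [-1 0 0; 0 1 0; 0 0 1]
T2·T1 = [1 0 0; 0 1 0; 0 0 1]
T3·…·T1 = [1 0 0; -1 1 0; 0 0 1]
T4·…·T1 = [1 0 0; 0 1 0; 0 0 1]
T5·…·T1 = [1 0 0; 0 -1 0; 0 0 1]
det M = -1; M⁻¹ = [1 0 0; 0 -1 0; 0 0 1]
M⁻¹ · (-2, -9/2)ᵀ = (-2, 9/2)ᵀ

p = (-2, 9/2)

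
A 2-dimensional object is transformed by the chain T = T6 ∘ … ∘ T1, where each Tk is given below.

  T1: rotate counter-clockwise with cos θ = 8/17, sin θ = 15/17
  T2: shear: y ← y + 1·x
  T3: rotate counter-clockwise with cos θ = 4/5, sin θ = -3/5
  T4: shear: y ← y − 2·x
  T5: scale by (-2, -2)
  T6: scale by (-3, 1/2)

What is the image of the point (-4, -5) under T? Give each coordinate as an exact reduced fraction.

T1 rotate counter-clockwise with cos θ = 8/17, sin θ = 15/17: (-4, -5) → (43/17, -100/17)
T2 shear: y ← y + 1·x: (43/17, -100/17) → (43/17, -57/17)
T3 rotate counter-clockwise with cos θ = 4/5, sin θ = -3/5: (43/17, -57/17) → (1/85, -21/5)
T4 shear: y ← y − 2·x: (1/85, -21/5) → (1/85, -359/85)
T5 scale by (-2, -2): (1/85, -359/85) → (-2/85, 718/85)
T6 scale by (-3, 1/2): (-2/85, 718/85) → (6/85, 359/85)

T(p) = (6/85, 359/85)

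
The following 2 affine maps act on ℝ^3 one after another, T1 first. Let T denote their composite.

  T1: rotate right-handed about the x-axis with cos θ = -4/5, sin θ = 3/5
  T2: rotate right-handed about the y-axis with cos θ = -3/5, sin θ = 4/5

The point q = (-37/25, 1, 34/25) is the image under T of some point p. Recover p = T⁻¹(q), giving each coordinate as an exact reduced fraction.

T1 = [1 0 0 0; 0 -4/5 -3/5 0; 0 3/5 -4/5 0; 0 0 0 1]
T2·T1 = [-3/5 12/25 -16/25 0; 0 -4/5 -3/5 0; -4/5 -9/25 12/25 0; 0 0 0 1]
det M = 1; M⁻¹ = [-3/5 0 -4/5 0; 12/25 -4/5 -9/25 0; -16/25 -3/5 12/25 0; 0 0 0 1]
M⁻¹ · (-37/25, 1, 34/25)ᵀ = (-1/5, -2, 1)ᵀ

p = (-1/5, -2, 1)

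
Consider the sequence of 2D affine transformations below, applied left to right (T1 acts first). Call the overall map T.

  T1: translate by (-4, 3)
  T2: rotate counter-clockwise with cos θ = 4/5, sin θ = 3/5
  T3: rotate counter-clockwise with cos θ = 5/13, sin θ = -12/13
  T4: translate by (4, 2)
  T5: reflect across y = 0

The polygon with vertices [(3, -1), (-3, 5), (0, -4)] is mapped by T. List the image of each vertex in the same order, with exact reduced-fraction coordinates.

T1 translate by (-4, 3): (3, -1) → (-1, 2); (-3, 5) → (-7, 8); (0, -4) → (-4, -1)
T2 rotate counter-clockwise with cos θ = 4/5, sin θ = 3/5: (-1, 2) → (-2, 1); (-7, 8) → (-52/5, 11/5); (-4, -1) → (-13/5, -16/5)
T3 rotate counter-clockwise with cos θ = 5/13, sin θ = -12/13: (-2, 1) → (2/13, 29/13); (-52/5, 11/5) → (-128/65, 679/65); (-13/5, -16/5) → (-257/65, 76/65)
T4 translate by (4, 2): (2/13, 29/13) → (54/13, 55/13); (-128/65, 679/65) → (132/65, 809/65); (-257/65, 76/65) → (3/65, 206/65)
T5 reflect across y = 0: (54/13, 55/13) → (54/13, -55/13); (132/65, 809/65) → (132/65, -809/65); (3/65, 206/65) → (3/65, -206/65)

image vertices: (54/13, -55/13), (132/65, -809/65), (3/65, -206/65)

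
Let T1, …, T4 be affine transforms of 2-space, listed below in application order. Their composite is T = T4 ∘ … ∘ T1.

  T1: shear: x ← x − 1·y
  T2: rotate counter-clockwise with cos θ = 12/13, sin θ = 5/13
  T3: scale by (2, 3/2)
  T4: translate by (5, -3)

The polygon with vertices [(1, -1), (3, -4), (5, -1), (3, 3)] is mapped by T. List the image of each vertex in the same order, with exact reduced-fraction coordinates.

T1 shear: x ← x − 1·y: (1, -1) → (2, -1); (3, -4) → (7, -4); (5, -1) → (6, -1); (3, 3) → (0, 3)
T2 rotate counter-clockwise with cos θ = 12/13, sin θ = 5/13: (2, -1) → (29/13, -2/13); (7, -4) → (8, -1); (6, -1) → (77/13, 18/13); (0, 3) → (-15/13, 36/13)
T3 scale by (2, 3/2): (29/13, -2/13) → (58/13, -3/13); (8, -1) → (16, -3/2); (77/13, 18/13) → (154/13, 27/13); (-15/13, 36/13) → (-30/13, 54/13)
T4 translate by (5, -3): (58/13, -3/13) → (123/13, -42/13); (16, -3/2) → (21, -9/2); (154/13, 27/13) → (219/13, -12/13); (-30/13, 54/13) → (35/13, 15/13)

image vertices: (123/13, -42/13), (21, -9/2), (219/13, -12/13), (35/13, 15/13)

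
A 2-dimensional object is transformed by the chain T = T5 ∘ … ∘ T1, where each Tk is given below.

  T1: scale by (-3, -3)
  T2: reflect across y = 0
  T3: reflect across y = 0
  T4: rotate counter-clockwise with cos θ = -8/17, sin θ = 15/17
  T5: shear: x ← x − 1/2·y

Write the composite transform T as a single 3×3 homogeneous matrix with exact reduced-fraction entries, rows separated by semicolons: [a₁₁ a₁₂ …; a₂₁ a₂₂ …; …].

T = [93/34 33/17 0; -45/17 24/17 0; 0 0 1]

T1 = [-3 0 0; 0 -3 0; 0 0 1]
T2·T1 = [-3 0 0; 0 3 0; 0 0 1]
T3·…·T1 = [-3 0 0; 0 -3 0; 0 0 1]
T4·…·T1 = [24/17 45/17 0; -45/17 24/17 0; 0 0 1]
T5·…·T1 = [93/34 33/17 0; -45/17 24/17 0; 0 0 1]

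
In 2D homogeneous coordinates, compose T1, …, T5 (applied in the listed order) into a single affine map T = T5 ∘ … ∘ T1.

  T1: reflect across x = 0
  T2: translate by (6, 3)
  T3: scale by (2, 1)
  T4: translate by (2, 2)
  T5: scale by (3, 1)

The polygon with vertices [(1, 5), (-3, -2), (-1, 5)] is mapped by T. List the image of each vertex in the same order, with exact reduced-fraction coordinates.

image vertices: (36, 10), (60, 3), (48, 10)

T1 reflect across x = 0: (1, 5) → (-1, 5); (-3, -2) → (3, -2); (-1, 5) → (1, 5)
T2 translate by (6, 3): (-1, 5) → (5, 8); (3, -2) → (9, 1); (1, 5) → (7, 8)
T3 scale by (2, 1): (5, 8) → (10, 8); (9, 1) → (18, 1); (7, 8) → (14, 8)
T4 translate by (2, 2): (10, 8) → (12, 10); (18, 1) → (20, 3); (14, 8) → (16, 10)
T5 scale by (3, 1): (12, 10) → (36, 10); (20, 3) → (60, 3); (16, 10) → (48, 10)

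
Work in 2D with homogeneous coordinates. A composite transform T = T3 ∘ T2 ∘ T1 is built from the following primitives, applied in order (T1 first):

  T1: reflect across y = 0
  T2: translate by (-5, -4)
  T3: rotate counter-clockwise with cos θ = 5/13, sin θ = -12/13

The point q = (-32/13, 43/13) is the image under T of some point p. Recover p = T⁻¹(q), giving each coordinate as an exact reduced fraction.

p = (1, -3)

T1 = [1 0 0; 0 -1 0; 0 0 1]
T2·T1 = [1 0 -5; 0 -1 -4; 0 0 1]
T3·…·T1 = [5/13 -12/13 -73/13; -12/13 -5/13 40/13; 0 0 1]
det M = -1; M⁻¹ = [5/13 -12/13 5; -12/13 -5/13 -4; 0 0 1]
M⁻¹ · (-32/13, 43/13)ᵀ = (1, -3)ᵀ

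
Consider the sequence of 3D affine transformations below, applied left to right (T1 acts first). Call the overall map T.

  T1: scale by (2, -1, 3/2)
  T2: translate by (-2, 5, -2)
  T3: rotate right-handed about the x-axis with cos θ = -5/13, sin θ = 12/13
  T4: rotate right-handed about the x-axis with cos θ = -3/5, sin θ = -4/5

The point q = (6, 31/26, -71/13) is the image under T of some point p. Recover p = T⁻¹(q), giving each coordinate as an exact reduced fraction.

p = (4, 5/2, -2)

T1 = [2 0 0 0; 0 -1 0 0; 0 0 3/2 0; 0 0 0 1]
T2·T1 = [2 0 0 -2; 0 -1 0 5; 0 0 3/2 -2; 0 0 0 1]
T3·…·T1 = [2 0 0 -2; 0 5/13 -18/13 -1/13; 0 -12/13 -15/26 70/13; 0 0 0 1]
T4·…·T1 = [2 0 0 -2; 0 -63/65 24/65 283/65; 0 16/65 189/130 -206/65; 0 0 0 1]
det M = -3; M⁻¹ = [1/2 0 0 1; 0 -63/65 16/65 5; 0 32/195 42/65 4/3; 0 0 0 1]
M⁻¹ · (6, 31/26, -71/13)ᵀ = (4, 5/2, -2)ᵀ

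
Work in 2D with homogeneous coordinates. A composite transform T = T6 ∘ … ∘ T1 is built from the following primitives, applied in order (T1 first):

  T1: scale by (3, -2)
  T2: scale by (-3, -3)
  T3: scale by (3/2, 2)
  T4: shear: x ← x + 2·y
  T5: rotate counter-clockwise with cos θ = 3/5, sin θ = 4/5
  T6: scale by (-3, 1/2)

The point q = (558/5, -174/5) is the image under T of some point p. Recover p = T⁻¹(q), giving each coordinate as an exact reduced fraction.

T1 = [3 0 0; 0 -2 0; 0 0 1]
T2·T1 = [-9 0 0; 0 6 0; 0 0 1]
T3·…·T1 = [-27/2 0 0; 0 12 0; 0 0 1]
T4·…·T1 = [-27/2 24 0; 0 12 0; 0 0 1]
T5·…·T1 = [-81/10 24/5 0; -54/5 132/5 0; 0 0 1]
T6·…·T1 = [243/10 -72/5 0; -27/5 66/5 0; 0 0 1]
det M = 243; M⁻¹ = [22/405 8/135 0; 1/45 1/10 0; 0 0 1]
M⁻¹ · (558/5, -174/5)ᵀ = (4, -1)ᵀ

p = (4, -1)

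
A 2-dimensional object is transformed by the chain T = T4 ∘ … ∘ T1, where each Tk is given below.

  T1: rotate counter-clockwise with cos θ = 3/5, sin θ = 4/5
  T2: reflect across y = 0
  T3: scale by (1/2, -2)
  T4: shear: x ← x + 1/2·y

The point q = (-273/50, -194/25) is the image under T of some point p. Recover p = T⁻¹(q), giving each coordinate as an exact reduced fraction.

p = (-5, 1/5)

T1 = [3/5 -4/5 0; 4/5 3/5 0; 0 0 1]
T2·T1 = [3/5 -4/5 0; -4/5 -3/5 0; 0 0 1]
T3·…·T1 = [3/10 -2/5 0; 8/5 6/5 0; 0 0 1]
T4·…·T1 = [11/10 1/5 0; 8/5 6/5 0; 0 0 1]
det M = 1; M⁻¹ = [6/5 -1/5 0; -8/5 11/10 0; 0 0 1]
M⁻¹ · (-273/50, -194/25)ᵀ = (-5, 1/5)ᵀ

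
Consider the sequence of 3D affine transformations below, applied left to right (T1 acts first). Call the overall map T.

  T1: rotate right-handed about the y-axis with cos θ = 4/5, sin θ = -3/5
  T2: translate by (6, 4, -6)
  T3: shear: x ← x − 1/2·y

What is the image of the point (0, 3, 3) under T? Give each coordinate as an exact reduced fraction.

T1 rotate right-handed about the y-axis with cos θ = 4/5, sin θ = -3/5: (0, 3, 3) → (-9/5, 3, 12/5)
T2 translate by (6, 4, -6): (-9/5, 3, 12/5) → (21/5, 7, -18/5)
T3 shear: x ← x − 1/2·y: (21/5, 7, -18/5) → (7/10, 7, -18/5)

T(p) = (7/10, 7, -18/5)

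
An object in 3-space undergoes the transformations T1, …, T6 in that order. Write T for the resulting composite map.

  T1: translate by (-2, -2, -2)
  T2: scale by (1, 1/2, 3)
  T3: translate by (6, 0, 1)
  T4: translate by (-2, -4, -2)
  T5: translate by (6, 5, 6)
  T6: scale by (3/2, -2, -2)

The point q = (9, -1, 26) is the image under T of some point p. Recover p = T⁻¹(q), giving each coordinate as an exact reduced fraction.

p = (-2, 1, -4)

T1 = [1 0 0 -2; 0 1 0 -2; 0 0 1 -2; 0 0 0 1]
T2·T1 = [1 0 0 -2; 0 1/2 0 -1; 0 0 3 -6; 0 0 0 1]
T3·…·T1 = [1 0 0 4; 0 1/2 0 -1; 0 0 3 -5; 0 0 0 1]
T4·…·T1 = [1 0 0 2; 0 1/2 0 -5; 0 0 3 -7; 0 0 0 1]
T5·…·T1 = [1 0 0 8; 0 1/2 0 0; 0 0 3 -1; 0 0 0 1]
T6·…·T1 = [3/2 0 0 12; 0 -1 0 0; 0 0 -6 2; 0 0 0 1]
det M = 9; M⁻¹ = [2/3 0 0 -8; 0 -1 0 0; 0 0 -1/6 1/3; 0 0 0 1]
M⁻¹ · (9, -1, 26)ᵀ = (-2, 1, -4)ᵀ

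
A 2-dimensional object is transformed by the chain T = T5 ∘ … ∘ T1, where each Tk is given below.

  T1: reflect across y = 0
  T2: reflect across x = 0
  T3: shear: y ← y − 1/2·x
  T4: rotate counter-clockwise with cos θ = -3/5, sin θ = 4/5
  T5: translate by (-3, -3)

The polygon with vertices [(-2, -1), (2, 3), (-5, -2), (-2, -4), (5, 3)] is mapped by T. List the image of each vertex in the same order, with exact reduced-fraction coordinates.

image vertices: (-21/5, -7/5), (-1/5, -17/5), (-28/5, 13/10), (-33/5, -16/5), (2/5, -67/10)

T1 reflect across y = 0: (-2, -1) → (-2, 1); (2, 3) → (2, -3); (-5, -2) → (-5, 2); (-2, -4) → (-2, 4); (5, 3) → (5, -3)
T2 reflect across x = 0: (-2, 1) → (2, 1); (2, -3) → (-2, -3); (-5, 2) → (5, 2); (-2, 4) → (2, 4); (5, -3) → (-5, -3)
T3 shear: y ← y − 1/2·x: (2, 1) → (2, 0); (-2, -3) → (-2, -2); (5, 2) → (5, -1/2); (2, 4) → (2, 3); (-5, -3) → (-5, -1/2)
T4 rotate counter-clockwise with cos θ = -3/5, sin θ = 4/5: (2, 0) → (-6/5, 8/5); (-2, -2) → (14/5, -2/5); (5, -1/2) → (-13/5, 43/10); (2, 3) → (-18/5, -1/5); (-5, -1/2) → (17/5, -37/10)
T5 translate by (-3, -3): (-6/5, 8/5) → (-21/5, -7/5); (14/5, -2/5) → (-1/5, -17/5); (-13/5, 43/10) → (-28/5, 13/10); (-18/5, -1/5) → (-33/5, -16/5); (17/5, -37/10) → (2/5, -67/10)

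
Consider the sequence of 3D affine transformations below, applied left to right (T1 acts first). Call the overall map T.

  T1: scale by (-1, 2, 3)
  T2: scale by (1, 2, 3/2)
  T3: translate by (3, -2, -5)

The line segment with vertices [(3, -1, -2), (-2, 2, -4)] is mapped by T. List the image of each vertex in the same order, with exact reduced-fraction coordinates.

image vertices: (0, -6, -14), (5, 6, -23)

T1 scale by (-1, 2, 3): (3, -1, -2) → (-3, -2, -6); (-2, 2, -4) → (2, 4, -12)
T2 scale by (1, 2, 3/2): (-3, -2, -6) → (-3, -4, -9); (2, 4, -12) → (2, 8, -18)
T3 translate by (3, -2, -5): (-3, -4, -9) → (0, -6, -14); (2, 8, -18) → (5, 6, -23)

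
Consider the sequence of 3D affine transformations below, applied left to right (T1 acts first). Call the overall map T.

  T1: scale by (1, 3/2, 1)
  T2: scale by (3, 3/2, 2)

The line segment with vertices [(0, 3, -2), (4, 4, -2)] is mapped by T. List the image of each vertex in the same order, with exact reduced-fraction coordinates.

T1 scale by (1, 3/2, 1): (0, 3, -2) → (0, 9/2, -2); (4, 4, -2) → (4, 6, -2)
T2 scale by (3, 3/2, 2): (0, 9/2, -2) → (0, 27/4, -4); (4, 6, -2) → (12, 9, -4)

image vertices: (0, 27/4, -4), (12, 9, -4)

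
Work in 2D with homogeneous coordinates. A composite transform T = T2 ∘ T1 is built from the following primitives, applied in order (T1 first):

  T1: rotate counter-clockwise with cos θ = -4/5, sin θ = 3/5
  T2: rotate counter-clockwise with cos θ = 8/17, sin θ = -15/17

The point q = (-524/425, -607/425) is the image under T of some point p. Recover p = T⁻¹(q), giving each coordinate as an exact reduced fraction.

p = (-8/5, 1)

T1 = [-4/5 -3/5 0; 3/5 -4/5 0; 0 0 1]
T2·T1 = [13/85 -84/85 0; 84/85 13/85 0; 0 0 1]
det M = 1; M⁻¹ = [13/85 84/85 0; -84/85 13/85 0; 0 0 1]
M⁻¹ · (-524/425, -607/425)ᵀ = (-8/5, 1)ᵀ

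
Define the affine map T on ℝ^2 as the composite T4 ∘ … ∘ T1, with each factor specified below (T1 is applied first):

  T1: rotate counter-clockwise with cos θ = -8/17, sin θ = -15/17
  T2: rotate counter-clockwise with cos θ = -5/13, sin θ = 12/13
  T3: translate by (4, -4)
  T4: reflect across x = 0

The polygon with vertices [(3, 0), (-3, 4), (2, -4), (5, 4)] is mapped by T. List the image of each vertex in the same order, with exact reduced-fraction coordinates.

T1 rotate counter-clockwise with cos θ = -8/17, sin θ = -15/17: (3, 0) → (-24/17, -45/17); (-3, 4) → (84/17, 13/17); (2, -4) → (-76/17, 2/17); (5, 4) → (20/17, -107/17)
T2 rotate counter-clockwise with cos θ = -5/13, sin θ = 12/13: (-24/17, -45/17) → (660/221, -63/221); (84/17, 13/17) → (-576/221, 943/221); (-76/17, 2/17) → (356/221, -922/221); (20/17, -107/17) → (1184/221, 775/221)
T3 translate by (4, -4): (660/221, -63/221) → (1544/221, -947/221); (-576/221, 943/221) → (308/221, 59/221); (356/221, -922/221) → (1240/221, -1806/221); (1184/221, 775/221) → (2068/221, -109/221)
T4 reflect across x = 0: (1544/221, -947/221) → (-1544/221, -947/221); (308/221, 59/221) → (-308/221, 59/221); (1240/221, -1806/221) → (-1240/221, -1806/221); (2068/221, -109/221) → (-2068/221, -109/221)

image vertices: (-1544/221, -947/221), (-308/221, 59/221), (-1240/221, -1806/221), (-2068/221, -109/221)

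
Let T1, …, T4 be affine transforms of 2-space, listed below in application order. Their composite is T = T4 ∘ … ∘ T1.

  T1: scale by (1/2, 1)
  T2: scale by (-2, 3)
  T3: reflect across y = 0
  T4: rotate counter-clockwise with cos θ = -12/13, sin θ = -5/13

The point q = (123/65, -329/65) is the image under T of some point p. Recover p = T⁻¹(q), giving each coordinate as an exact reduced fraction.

p = (-1/5, -9/5)

T1 = [1/2 0 0; 0 1 0; 0 0 1]
T2·T1 = [-1 0 0; 0 3 0; 0 0 1]
T3·…·T1 = [-1 0 0; 0 -3 0; 0 0 1]
T4·…·T1 = [12/13 -15/13 0; 5/13 36/13 0; 0 0 1]
det M = 3; M⁻¹ = [12/13 5/13 0; -5/39 4/13 0; 0 0 1]
M⁻¹ · (123/65, -329/65)ᵀ = (-1/5, -9/5)ᵀ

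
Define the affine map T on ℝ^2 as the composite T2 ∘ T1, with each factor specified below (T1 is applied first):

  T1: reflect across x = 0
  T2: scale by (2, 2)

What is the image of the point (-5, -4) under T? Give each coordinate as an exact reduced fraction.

T1 reflect across x = 0: (-5, -4) → (5, -4)
T2 scale by (2, 2): (5, -4) → (10, -8)

T(p) = (10, -8)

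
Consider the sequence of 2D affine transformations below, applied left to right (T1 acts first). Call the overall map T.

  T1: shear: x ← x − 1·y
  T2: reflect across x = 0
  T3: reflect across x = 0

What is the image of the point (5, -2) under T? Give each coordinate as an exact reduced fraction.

T(p) = (7, -2)

T1 shear: x ← x − 1·y: (5, -2) → (7, -2)
T2 reflect across x = 0: (7, -2) → (-7, -2)
T3 reflect across x = 0: (-7, -2) → (7, -2)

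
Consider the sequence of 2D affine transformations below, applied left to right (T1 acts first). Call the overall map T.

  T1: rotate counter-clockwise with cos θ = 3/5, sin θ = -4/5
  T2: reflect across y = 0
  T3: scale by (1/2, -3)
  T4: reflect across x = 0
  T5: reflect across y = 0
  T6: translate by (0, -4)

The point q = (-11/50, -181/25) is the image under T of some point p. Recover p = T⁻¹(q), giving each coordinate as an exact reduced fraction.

p = (-3/5, 1)

T1 = [3/5 4/5 0; -4/5 3/5 0; 0 0 1]
T2·T1 = [3/5 4/5 0; 4/5 -3/5 0; 0 0 1]
T3·…·T1 = [3/10 2/5 0; -12/5 9/5 0; 0 0 1]
T4·…·T1 = [-3/10 -2/5 0; -12/5 9/5 0; 0 0 1]
T5·…·T1 = [-3/10 -2/5 0; 12/5 -9/5 0; 0 0 1]
T6·…·T1 = [-3/10 -2/5 0; 12/5 -9/5 -4; 0 0 1]
det M = 3/2; M⁻¹ = [-6/5 4/15 16/15; -8/5 -1/5 -4/5; 0 0 1]
M⁻¹ · (-11/50, -181/25)ᵀ = (-3/5, 1)ᵀ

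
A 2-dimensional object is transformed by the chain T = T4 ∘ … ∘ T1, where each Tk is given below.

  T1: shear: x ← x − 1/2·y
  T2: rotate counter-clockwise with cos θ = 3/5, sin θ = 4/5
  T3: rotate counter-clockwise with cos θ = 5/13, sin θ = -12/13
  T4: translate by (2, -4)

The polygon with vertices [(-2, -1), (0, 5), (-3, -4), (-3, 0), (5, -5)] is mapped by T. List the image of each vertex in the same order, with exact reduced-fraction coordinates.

T1 shear: x ← x − 1/2·y: (-2, -1) → (-3/2, -1); (0, 5) → (-5/2, 5); (-3, -4) → (-1, -4); (-3, 0) → (-3, 0); (5, -5) → (15/2, -5)
T2 rotate counter-clockwise with cos θ = 3/5, sin θ = 4/5: (-3/2, -1) → (-1/10, -9/5); (-5/2, 5) → (-11/2, 1); (-1, -4) → (13/5, -16/5); (-3, 0) → (-9/5, -12/5); (15/2, -5) → (17/2, 3)
T3 rotate counter-clockwise with cos θ = 5/13, sin θ = -12/13: (-1/10, -9/5) → (-17/10, -3/5); (-11/2, 1) → (-31/26, 71/13); (13/5, -16/5) → (-127/65, -236/65); (-9/5, -12/5) → (-189/65, 48/65); (17/2, 3) → (157/26, -87/13)
T4 translate by (2, -4): (-17/10, -3/5) → (3/10, -23/5); (-31/26, 71/13) → (21/26, 19/13); (-127/65, -236/65) → (3/65, -496/65); (-189/65, 48/65) → (-59/65, -212/65); (157/26, -87/13) → (209/26, -139/13)

image vertices: (3/10, -23/5), (21/26, 19/13), (3/65, -496/65), (-59/65, -212/65), (209/26, -139/13)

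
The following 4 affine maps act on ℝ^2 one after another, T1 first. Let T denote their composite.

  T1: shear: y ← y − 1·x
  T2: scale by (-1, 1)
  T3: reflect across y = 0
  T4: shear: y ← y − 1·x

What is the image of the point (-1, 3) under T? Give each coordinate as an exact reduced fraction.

T1 shear: y ← y − 1·x: (-1, 3) → (-1, 4)
T2 scale by (-1, 1): (-1, 4) → (1, 4)
T3 reflect across y = 0: (1, 4) → (1, -4)
T4 shear: y ← y − 1·x: (1, -4) → (1, -5)

T(p) = (1, -5)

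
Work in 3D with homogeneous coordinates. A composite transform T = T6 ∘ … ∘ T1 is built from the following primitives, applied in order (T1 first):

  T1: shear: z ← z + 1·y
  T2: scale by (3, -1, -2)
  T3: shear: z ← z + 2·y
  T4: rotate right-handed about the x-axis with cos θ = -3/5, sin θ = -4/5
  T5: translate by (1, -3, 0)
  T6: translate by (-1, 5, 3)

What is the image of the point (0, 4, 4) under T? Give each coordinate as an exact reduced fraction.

T(p) = (0, -74/5, 103/5)

T1 shear: z ← z + 1·y: (0, 4, 4) → (0, 4, 8)
T2 scale by (3, -1, -2): (0, 4, 8) → (0, -4, -16)
T3 shear: z ← z + 2·y: (0, -4, -16) → (0, -4, -24)
T4 rotate right-handed about the x-axis with cos θ = -3/5, sin θ = -4/5: (0, -4, -24) → (0, -84/5, 88/5)
T5 translate by (1, -3, 0): (0, -84/5, 88/5) → (1, -99/5, 88/5)
T6 translate by (-1, 5, 3): (1, -99/5, 88/5) → (0, -74/5, 103/5)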